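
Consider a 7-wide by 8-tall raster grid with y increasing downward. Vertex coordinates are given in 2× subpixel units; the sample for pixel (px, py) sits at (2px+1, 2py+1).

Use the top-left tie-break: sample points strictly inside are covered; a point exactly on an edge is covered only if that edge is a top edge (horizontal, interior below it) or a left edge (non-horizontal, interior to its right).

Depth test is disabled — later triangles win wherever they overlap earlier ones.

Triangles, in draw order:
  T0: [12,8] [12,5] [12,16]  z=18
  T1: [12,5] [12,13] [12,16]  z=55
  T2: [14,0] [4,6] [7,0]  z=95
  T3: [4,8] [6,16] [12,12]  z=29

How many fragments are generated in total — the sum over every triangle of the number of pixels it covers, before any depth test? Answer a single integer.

T0:
  degenerate (2·area = 0) — covers nothing
T1:
  degenerate (2·area = 0) — covers nothing
T2:
  2·area = 42
  edge (14, 0)→(4, 6): d=(-10,6) right/bottom  bias=-1
  edge (4, 6)→(7, 0): d=(3,-6) top-left  bias=+0
  edge (7, 0)→(14, 0): d=(7,0) top-left  bias=+0
    (3,0)@(7, 1): e=[32,3,7] → X
    (4,0)@(9, 1): e=[20,15,7] → X
    (5,0)@(11, 1): e=[8,27,7] → X
    (6,0)@(13, 1): e=[-4,39,7] → .
    (3,1)@(7, 3): e=[12,9,21] → X
    (4,1)@(9, 3): e=[0,21,21] → .  [on edge]
    (5,1)@(11, 3): e=[-12,33,21] → .
    (2,2)@(5, 5): e=[4,3,35] → X
    (3,2)@(7, 5): e=[-8,15,35] → .
    (2,3)@(5, 7): e=[-16,9,49] → .
  covered (5 px):
    . . . X X X .
    . . . X . . .
    . . X . . . .
    . . . . . . .
    . . . . . . .
    . . . . . . .
    . . . . . . .
    . . . . . . .
T3:
  2·area = 56  (B↔C swapped to make it positive)
  edge (4, 8)→(12, 12): d=(8,4) right/bottom  bias=-1
  edge (12, 12)→(6, 16): d=(-6,4) right/bottom  bias=-1
  edge (6, 16)→(4, 8): d=(-2,-8) top-left  bias=+0
    (2,4)@(5, 9): e=[4,46,6] → X
    (3,4)@(7, 9): e=[-4,38,22] → .
    (2,5)@(5, 11): e=[20,34,2] → X
    (3,5)@(7, 11): e=[12,26,18] → X
    (4,5)@(9, 11): e=[4,18,34] → X
    (5,5)@(11, 11): e=[-4,10,50] → .
    (2,6)@(5, 13): e=[36,22,-2] → .
    (3,6)@(7, 13): e=[28,14,14] → X
    (5,6)@(11, 13): e=[12,-2,46] → .
    (3,7)@(7, 15): e=[44,2,10] → X
    (4,7)@(9, 15): e=[36,-6,26] → .
  covered (7 px):
    . . . . . . .
    . . . . . . .
    . . . . . . .
    . . . . . . .
    . . X . . . .
    . . X X X . .
    . . . X X . .
    . . . X . . .

Answer: 12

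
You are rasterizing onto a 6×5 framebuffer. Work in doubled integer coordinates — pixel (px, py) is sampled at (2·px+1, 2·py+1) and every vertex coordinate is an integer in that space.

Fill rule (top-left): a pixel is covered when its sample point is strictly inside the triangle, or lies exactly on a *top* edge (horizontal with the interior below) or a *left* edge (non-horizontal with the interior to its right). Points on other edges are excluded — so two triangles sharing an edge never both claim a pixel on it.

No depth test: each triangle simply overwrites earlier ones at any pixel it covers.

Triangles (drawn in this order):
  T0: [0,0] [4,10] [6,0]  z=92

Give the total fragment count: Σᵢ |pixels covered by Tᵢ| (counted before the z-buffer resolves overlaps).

T0:
  2·area = 60  (B↔C swapped to make it positive)
  edge (0, 0)→(6, 0): d=(6,0) top-left  bias=+0
  edge (6, 0)→(4, 10): d=(-2,10) right/bottom  bias=-1
  edge (4, 10)→(0, 0): d=(-4,-10) top-left  bias=+0
    (0,0)@(1, 1): e=[6,48,6] → X
    (1,0)@(3, 1): e=[6,28,26] → X
    (2,0)@(5, 1): e=[6,8,46] → X
    (3,0)@(7, 1): e=[6,-12,66] → .
    (0,1)@(1, 3): e=[18,44,-2] → .
    (1,1)@(3, 3): e=[18,24,18] → X
    (3,1)@(7, 3): e=[18,-16,58] → .
    (1,2)@(3, 5): e=[30,20,10] → X
    (2,2)@(5, 5): e=[30,0,30] → .  [on edge]
    (1,3)@(3, 7): e=[42,16,2] → X
    (2,3)@(5, 7): e=[42,-4,22] → .
    (1,4)@(3, 9): e=[54,12,-6] → .
  covered (7 px):
    X X X . . .
    . X X . . .
    . X . . . .
    . X . . . .
    . . . . . .

Answer: 7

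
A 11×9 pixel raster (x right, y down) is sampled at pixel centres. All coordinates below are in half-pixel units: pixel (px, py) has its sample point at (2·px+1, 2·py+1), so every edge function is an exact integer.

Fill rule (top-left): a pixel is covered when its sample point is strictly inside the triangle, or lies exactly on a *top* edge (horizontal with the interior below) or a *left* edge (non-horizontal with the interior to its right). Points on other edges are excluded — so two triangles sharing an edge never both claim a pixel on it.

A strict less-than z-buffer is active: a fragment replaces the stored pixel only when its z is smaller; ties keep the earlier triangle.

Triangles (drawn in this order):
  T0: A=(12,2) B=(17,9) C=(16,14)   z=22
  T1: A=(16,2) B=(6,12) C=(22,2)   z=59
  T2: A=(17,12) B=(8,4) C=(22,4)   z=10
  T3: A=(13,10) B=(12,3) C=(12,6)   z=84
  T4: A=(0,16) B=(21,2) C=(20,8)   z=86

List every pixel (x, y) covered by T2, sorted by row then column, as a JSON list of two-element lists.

T0:
  2·area = 32
  edge (12, 2)→(17, 9): d=(5,7) right/bottom  bias=-1
  edge (17, 9)→(16, 14): d=(-1,5) right/bottom  bias=-1
  edge (16, 14)→(12, 2): d=(-4,-12) top-left  bias=+0
    (6,2)@(13, 5): e=[8,24,0] → X  [on edge]
    (7,2)@(15, 5): e=[-6,14,24] → .
    (6,3)@(13, 7): e=[18,22,-8] → .
    (7,3)@(15, 7): e=[4,12,16] → X
    (8,3)@(17, 7): e=[-10,2,40] → .
    (7,4)@(15, 9): e=[14,10,8] → X
    (8,4)@(17, 9): e=[0,0,32] → .  [on edge]
    (7,5)@(15, 11): e=[24,8,0] → X  [on edge]
    (8,5)@(17, 11): e=[10,-2,24] → .
    (7,6)@(15, 13): e=[34,6,-8] → .
    (8,8)@(17, 17): e=[40,-8,0] → .  [on edge]
  covered (4 px):
    . . . . . . . . . . .
    . . . . . . . . . . .
    . . . . . . X . . . .
    . . . . . . . X . . .
    . . . . . . . X . . .
    . . . . . . . X . . .
    . . . . . . . . . . .
    . . . . . . . . . . .
    . . . . . . . . . . .
T1:
  2·area = 60  (B↔C swapped to make it positive)
  edge (16, 2)→(22, 2): d=(6,0) top-left  bias=+0
  edge (22, 2)→(6, 12): d=(-16,10) right/bottom  bias=-1
  edge (6, 12)→(16, 2): d=(10,-10) top-left  bias=+0
    (8,0)@(17, 1): e=[-6,66,0] → .  [on edge]
    (7,1)@(15, 3): e=[6,54,0] → X  [on edge]
    (8,1)@(17, 3): e=[6,34,20] → X
    (9,1)@(19, 3): e=[6,14,40] → X
    (10,1)@(21, 3): e=[6,-6,60] → .
    (6,2)@(13, 5): e=[18,42,0] → X  [on edge]
    (9,2)@(19, 5): e=[18,-18,60] → .
    (5,3)@(11, 7): e=[30,30,0] → X  [on edge]
    (7,3)@(15, 7): e=[30,-10,40] → .
    (8,3)@(17, 7): e=[30,-30,60] → .
    (4,4)@(9, 9): e=[42,18,0] → X  [on edge]
    (5,4)@(11, 9): e=[42,-2,20] → .
    (3,5)@(7, 11): e=[54,6,0] → X  [on edge]
    (2,6)@(5, 13): e=[66,-6,0] → .  [on edge]
    (1,7)@(3, 15): e=[78,-18,0] → .  [on edge]
    (0,8)@(1, 17): e=[90,-30,0] → .  [on edge]
  covered (10 px):
    . . . . . . . . . . .
    . . . . . . . X X X .
    . . . . . . X X X . .
    . . . . . X X . . . .
    . . . . X . . . . . .
    . . . X . . . . . . .
    . . . . . . . . . . .
    . . . . . . . . . . .
    . . . . . . . . . . .
T2:
  2·area = 112
  edge (17, 12)→(8, 4): d=(-9,-8) top-left  bias=+0
  edge (8, 4)→(22, 4): d=(14,0) top-left  bias=+0
  edge (22, 4)→(17, 12): d=(-5,8) right/bottom  bias=-1
    (5,2)@(11, 5): e=[15,14,83] → X
    (6,2)@(13, 5): e=[31,14,67] → X
    (7,2)@(15, 5): e=[47,14,51] → X
    (8,2)@(17, 5): e=[63,14,35] → X
    (9,2)@(19, 5): e=[79,14,19] → X
    (10,2)@(21, 5): e=[95,14,3] → X
    (5,3)@(11, 7): e=[-3,42,73] → .
    (6,3)@(13, 7): e=[13,42,57] → X
    (10,3)@(21, 7): e=[77,42,-7] → .
    (6,4)@(13, 9): e=[-5,70,47] → .
    (7,4)@(15, 9): e=[11,70,31] → X
    (9,4)@(19, 9): e=[43,70,-1] → .
  covered (13 px):
    . . . . . . . . . . .
    . . . . . . . . . . .
    . . . . . X X X X X X
    . . . . . . X X X X .
    . . . . . . . X X . .
    . . . . . . . . X . .
    . . . . . . . . . . .
    . . . . . . . . . . .
    . . . . . . . . . . .
T3:
  2·area = 3  (B↔C swapped to make it positive)
  edge (13, 10)→(12, 6): d=(-1,-4) top-left  bias=+0
  edge (12, 6)→(12, 3): d=(0,-3) top-left  bias=+0
  edge (12, 3)→(13, 10): d=(1,7) right/bottom  bias=-1
  covered (0 px):
    . . . . . . . . . . .
    . . . . . . . . . . .
    . . . . . . . . . . .
    . . . . . . . . . . .
    . . . . . . . . . . .
    . . . . . . . . . . .
    . . . . . . . . . . .
    . . . . . . . . . . .
    . . . . . . . . . . .
T4:
  2·area = 112
  edge (0, 16)→(21, 2): d=(21,-14) top-left  bias=+0
  edge (21, 2)→(20, 8): d=(-1,6) right/bottom  bias=-1
  edge (20, 8)→(0, 16): d=(-20,8) right/bottom  bias=-1
    (8,2)@(17, 5): e=[7,21,84] → X
    (9,2)@(19, 5): e=[35,9,68] → X
    (10,2)@(21, 5): e=[63,-3,52] → .
    (7,3)@(15, 7): e=[21,31,60] → X
    (10,3)@(21, 7): e=[105,-5,12] → .
    (5,4)@(11, 9): e=[7,53,52] → X
    (6,4)@(13, 9): e=[35,41,36] → X
    (9,4)@(19, 9): e=[119,5,-12] → .
    (4,5)@(9, 11): e=[21,63,28] → X
    (6,5)@(13, 11): e=[77,39,-4] → .
    (7,5)@(15, 11): e=[105,27,-20] → .
    (8,5)@(17, 11): e=[133,15,-36] → .
  covered (13 px):
    . . . . . . . . . . .
    . . . . . . . . . . .
    . . . . . . . . X X .
    . . . . . . . X X X .
    . . . . . X X X X . .
    . . . . X X . . . . .
    . . X X . . . . . . .
    . . . . . . . . . . .
    . . . . . . . . . . .

Result: [[5,2],[6,2],[7,2],[8,2],[9,2],[10,2],[6,3],[7,3],[8,3],[9,3],[7,4],[8,4],[8,5]]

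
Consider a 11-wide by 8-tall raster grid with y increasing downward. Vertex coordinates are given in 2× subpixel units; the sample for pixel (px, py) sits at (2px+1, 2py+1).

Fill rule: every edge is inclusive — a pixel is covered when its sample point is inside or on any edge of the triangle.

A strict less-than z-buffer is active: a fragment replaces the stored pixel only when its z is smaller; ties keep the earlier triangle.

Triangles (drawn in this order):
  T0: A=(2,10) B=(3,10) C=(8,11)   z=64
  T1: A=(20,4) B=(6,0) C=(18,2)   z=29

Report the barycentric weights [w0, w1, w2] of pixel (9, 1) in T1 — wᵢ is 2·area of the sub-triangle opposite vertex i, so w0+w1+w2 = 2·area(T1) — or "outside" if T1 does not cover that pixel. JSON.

T0:
  2·area = 1
  edge (2, 10)→(3, 10): d=(1,0) inclusive
  edge (3, 10)→(8, 11): d=(5,1) inclusive
  edge (8, 11)→(2, 10): d=(-6,-1) inclusive
  covered (0 px):
    · · · · · · · · · · ·
    · · · · · · · · · · ·
    · · · · · · · · · · ·
    · · · · · · · · · · ·
    · · · · · · · · · · ·
    · · · · · · · · · · ·
    · · · · · · · · · · ·
    · · · · · · · · · · ·
T1:
  2·area = 20
  edge (20, 4)→(6, 0): d=(-14,-4) inclusive
  edge (6, 0)→(18, 2): d=(12,2) inclusive
  edge (18, 2)→(20, 4): d=(2,2) inclusive
    (5,0)@(11, 1): e=[6,2,12] → #
    (6,0)@(13, 1): e=[14,-2,8] → ·
    (8,0)@(17, 1): e=[30,-10,0] → ·  [on edge]
    (5,1)@(11, 3): e=[-22,26,16] → ·
    (8,1)@(17, 3): e=[2,14,4] → #
    (9,1)@(19, 3): e=[10,10,0] → #  [on edge]
    (10,1)@(21, 3): e=[18,6,-4] → ·
    (8,2)@(17, 5): e=[-26,38,8] → ·
    (9,2)@(19, 5): e=[-18,34,4] → ·
    (10,2)@(21, 5): e=[-10,30,0] → ·  [on edge]
  covered (3 px):
    · · · · · # · · · · ·
    · · · · · · · · # # ·
    · · · · · · · · · · ·
    · · · · · · · · · · ·
    · · · · · · · · · · ·
    · · · · · · · · · · ·
    · · · · · · · · · · ·
    · · · · · · · · · · ·

Final: [10,0,10]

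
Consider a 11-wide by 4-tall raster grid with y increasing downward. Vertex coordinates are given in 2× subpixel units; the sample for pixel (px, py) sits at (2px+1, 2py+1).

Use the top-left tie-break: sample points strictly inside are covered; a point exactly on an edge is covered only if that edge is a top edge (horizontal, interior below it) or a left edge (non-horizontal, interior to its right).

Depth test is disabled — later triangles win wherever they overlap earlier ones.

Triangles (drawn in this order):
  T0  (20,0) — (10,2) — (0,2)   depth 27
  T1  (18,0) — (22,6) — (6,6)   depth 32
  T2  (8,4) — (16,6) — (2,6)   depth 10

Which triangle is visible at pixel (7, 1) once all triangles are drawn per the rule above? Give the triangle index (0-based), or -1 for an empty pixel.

T0:
  2·area = 20
  edge (20, 0)→(10, 2): d=(-10,2) right/bottom  bias=-1
  edge (10, 2)→(0, 2): d=(-10,0) right/bottom  bias=-1
  edge (0, 2)→(20, 0): d=(20,-2) top-left  bias=+0
    (5,0)@(11, 1): e=[8,10,2] → X
    (6,0)@(13, 1): e=[4,10,6] → X
    (7,0)@(15, 1): e=[0,10,10] → .  [on edge]
    (2,1)@(5, 3): e=[0,-10,30] → .  [on edge]
    (5,1)@(11, 3): e=[-12,-10,42] → .
    (6,1)@(13, 3): e=[-16,-10,46] → .
  covered (2 px):
    . . . . . X X . . . .
    . . . . . . . . . . .
    . . . . . . . . . . .
    . . . . . . . . . . .
T1:
  2·area = 96
  edge (18, 0)→(22, 6): d=(4,6) right/bottom  bias=-1
  edge (22, 6)→(6, 6): d=(-16,0) right/bottom  bias=-1
  edge (6, 6)→(18, 0): d=(12,-6) top-left  bias=+0
    (8,0)@(17, 1): e=[10,80,6] → X
    (9,0)@(19, 1): e=[-2,80,18] → .
    (6,1)@(13, 3): e=[42,48,6] → X
    (7,1)@(15, 3): e=[30,48,18] → X
    (9,1)@(19, 3): e=[6,48,42] → X
    (10,1)@(21, 3): e=[-6,48,54] → .
    (4,2)@(9, 5): e=[74,16,6] → X
    (5,2)@(11, 5): e=[62,16,18] → X
    (10,2)@(21, 5): e=[2,16,78] → X
    (4,3)@(9, 7): e=[82,-16,30] → .
    (5,3)@(11, 7): e=[70,-16,42] → .
    (6,3)@(13, 7): e=[58,-16,54] → .
  covered (12 px):
    . . . . . . . . X . .
    . . . . . . X X X X .
    . . . . X X X X X X X
    . . . . . . . . . . .
T2:
  2·area = 28
  edge (8, 4)→(16, 6): d=(8,2) right/bottom  bias=-1
  edge (16, 6)→(2, 6): d=(-14,0) right/bottom  bias=-1
  edge (2, 6)→(8, 4): d=(6,-2) top-left  bias=+0
    (8,0)@(17, 1): e=[-42,70,0] → .  [on edge]
    (5,1)@(11, 3): e=[-14,42,0] → .  [on edge]
    (2,2)@(5, 5): e=[14,14,0] → X  [on edge]
    (3,2)@(7, 5): e=[10,14,4] → X
    (4,2)@(9, 5): e=[6,14,8] → X
    (5,2)@(11, 5): e=[2,14,12] → X
    (6,2)@(13, 5): e=[-2,14,16] → .
    (2,3)@(5, 7): e=[30,-14,12] → .
    (3,3)@(7, 7): e=[26,-14,16] → .
    (4,3)@(9, 7): e=[22,-14,20] → .
    (5,3)@(11, 7): e=[18,-14,24] → .
  covered (4 px):
    . . . . . . . . . . .
    . . . . . . . . . . .
    . . X X X X . . . . .
    . . . . . . . . . . .

Z-buffer (winner per pixel, '.' = empty):
  . . . . . 0 0 . 1 . .
  . . . . . . 1 1 1 1 .
  . . 2 2 2 2 1 1 1 1 1
  . . . . . . . . . . .

Answer: 1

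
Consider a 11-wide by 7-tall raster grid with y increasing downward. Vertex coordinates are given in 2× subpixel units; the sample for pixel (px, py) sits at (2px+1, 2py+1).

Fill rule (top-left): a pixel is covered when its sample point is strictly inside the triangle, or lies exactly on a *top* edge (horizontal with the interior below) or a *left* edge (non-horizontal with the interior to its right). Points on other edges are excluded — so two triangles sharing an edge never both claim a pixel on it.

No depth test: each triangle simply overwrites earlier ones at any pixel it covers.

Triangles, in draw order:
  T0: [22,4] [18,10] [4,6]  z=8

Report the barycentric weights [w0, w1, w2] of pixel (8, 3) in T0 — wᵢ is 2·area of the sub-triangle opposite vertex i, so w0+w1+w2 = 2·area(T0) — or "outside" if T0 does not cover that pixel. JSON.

T0:
  2·area = 100
  edge (22, 4)→(18, 10): d=(-4,6) right/bottom  bias=-1
  edge (18, 10)→(4, 6): d=(-14,-4) top-left  bias=+0
  edge (4, 6)→(22, 4): d=(18,-2) top-left  bias=+0
    (6,2)@(13, 5): e=[50,50,0] → #  [on edge]
    (7,2)@(15, 5): e=[38,58,4] → #
    (8,2)@(17, 5): e=[26,66,8] → #
    (9,2)@(19, 5): e=[14,74,12] → #
    (10,2)@(21, 5): e=[2,82,16] → #
    (4,3)@(9, 7): e=[66,6,28] → #
    (5,3)@(11, 7): e=[54,14,32] → #
    (10,3)@(21, 7): e=[-6,54,52] → ·
    (4,4)@(9, 9): e=[58,-22,64] → ·
    (5,4)@(11, 9): e=[46,-14,68] → ·
    (6,4)@(13, 9): e=[34,-6,72] → ·
    (7,4)@(15, 9): e=[22,2,76] → #
  covered (13 px):
    · · · · · · · · · · ·
    · · · · · · · · · · ·
    · · · · · · # # # # #
    · · · · # # # # # # ·
    · · · · · · · # # · ·
    · · · · · · · · · · ·
    · · · · · · · · · · ·

Final: [38,44,18]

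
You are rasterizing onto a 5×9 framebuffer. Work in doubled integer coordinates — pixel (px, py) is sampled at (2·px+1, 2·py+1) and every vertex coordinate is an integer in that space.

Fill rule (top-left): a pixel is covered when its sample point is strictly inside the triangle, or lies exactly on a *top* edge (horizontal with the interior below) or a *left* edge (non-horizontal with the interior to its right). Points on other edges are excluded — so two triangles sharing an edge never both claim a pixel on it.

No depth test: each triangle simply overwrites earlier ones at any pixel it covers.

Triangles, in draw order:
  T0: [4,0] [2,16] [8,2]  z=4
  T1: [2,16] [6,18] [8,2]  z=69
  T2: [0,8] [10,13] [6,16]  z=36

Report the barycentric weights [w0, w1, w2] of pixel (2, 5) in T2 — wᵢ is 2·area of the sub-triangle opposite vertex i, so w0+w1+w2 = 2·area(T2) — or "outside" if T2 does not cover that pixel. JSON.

T0:
  2·area = 68  (B↔C swapped to make it positive)
  edge (4, 0)→(8, 2): d=(4,2) right/bottom  bias=-1
  edge (8, 2)→(2, 16): d=(-6,14) right/bottom  bias=-1
  edge (2, 16)→(4, 0): d=(2,-16) top-left  bias=+0
    (2,0)@(5, 1): e=[2,48,18] → #
    (3,0)@(7, 1): e=[-2,20,50] → ·
    (2,1)@(5, 3): e=[10,36,22] → #
    (3,1)@(7, 3): e=[6,8,54] → #
    (4,1)@(9, 3): e=[2,-20,86] → ·
    (2,2)@(5, 5): e=[18,24,26] → #
    (3,2)@(7, 5): e=[14,-4,58] → ·
    (2,3)@(5, 7): e=[26,12,30] → #
    (3,3)@(7, 7): e=[22,-16,62] → ·
    (1,4)@(3, 9): e=[38,28,2] → #
    (2,4)@(5, 9): e=[34,0,34] → ·  [on edge]
    (1,5)@(3, 11): e=[46,16,6] → #
  covered (8 px):
    · · # · ·
    · · # # ·
    · · # · ·
    · · # · ·
    · # · · ·
    · # · · ·
    · # · · ·
    · · · · ·
    · · · · ·
T1:
  2·area = 68  (B↔C swapped to make it positive)
  edge (2, 16)→(8, 2): d=(6,-14) top-left  bias=+0
  edge (8, 2)→(6, 18): d=(-2,16) right/bottom  bias=-1
  edge (6, 18)→(2, 16): d=(-4,-2) top-left  bias=+0
    (3,2)@(7, 5): e=[4,10,54] → #
    (4,2)@(9, 5): e=[32,-22,58] → ·
    (3,3)@(7, 7): e=[16,6,46] → #
    (4,3)@(9, 7): e=[44,-26,50] → ·
    (2,4)@(5, 9): e=[0,34,34] → #  [on edge]
    (4,4)@(9, 9): e=[56,-30,42] → ·
    (2,5)@(5, 11): e=[12,30,26] → #
    (3,5)@(7, 11): e=[40,-2,30] → ·
    (2,6)@(5, 13): e=[24,26,18] → #
    (3,6)@(7, 13): e=[52,-6,22] → ·
    (1,7)@(3, 15): e=[8,54,6] → #
    (3,7)@(7, 15): e=[64,-10,14] → ·
  covered (9 px):
    · · · · ·
    · · · · ·
    · · · # ·
    · · · # ·
    · · # # ·
    · · # · ·
    · · # · ·
    · # # · ·
    · · # · ·
T2:
  2·area = 50
  edge (0, 8)→(10, 13): d=(10,5) right/bottom  bias=-1
  edge (10, 13)→(6, 16): d=(-4,3) right/bottom  bias=-1
  edge (6, 16)→(0, 8): d=(-6,-8) top-left  bias=+0
    (0,4)@(1, 9): e=[5,43,2] → #
    (1,4)@(3, 9): e=[-5,37,18] → ·
    (0,5)@(1, 11): e=[25,35,-10] → ·
    (1,5)@(3, 11): e=[15,29,6] → #
    (2,5)@(5, 11): e=[5,23,22] → #
    (3,5)@(7, 11): e=[-5,17,38] → ·
    (1,6)@(3, 13): e=[35,21,-6] → ·
    (2,6)@(5, 13): e=[25,15,10] → #
    (3,6)@(7, 13): e=[15,9,26] → #
    (4,6)@(9, 13): e=[5,3,42] → #
    (2,7)@(5, 15): e=[45,7,-2] → ·
    (3,7)@(7, 15): e=[35,1,14] → #
  covered (7 px):
    · · · · ·
    · · · · ·
    · · · · ·
    · · · · ·
    # · · · ·
    · # # · ·
    · · # # #
    · · · # ·
    · · · · ·

Result: [23,22,5]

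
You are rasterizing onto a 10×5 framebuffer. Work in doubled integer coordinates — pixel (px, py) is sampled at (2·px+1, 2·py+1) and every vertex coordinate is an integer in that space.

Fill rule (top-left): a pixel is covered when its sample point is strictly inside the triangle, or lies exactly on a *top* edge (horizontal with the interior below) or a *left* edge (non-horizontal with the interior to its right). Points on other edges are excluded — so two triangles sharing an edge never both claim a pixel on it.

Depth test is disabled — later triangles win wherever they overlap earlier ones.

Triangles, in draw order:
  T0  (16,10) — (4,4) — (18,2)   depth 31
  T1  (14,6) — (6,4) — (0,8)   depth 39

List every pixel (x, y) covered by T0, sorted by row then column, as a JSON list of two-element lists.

T0:
  2·area = 108
  edge (16, 10)→(4, 4): d=(-12,-6) top-left  bias=+0
  edge (4, 4)→(18, 2): d=(14,-2) top-left  bias=+0
  edge (18, 2)→(16, 10): d=(-2,8) right/bottom  bias=-1
    (5,1)@(11, 3): e=[54,0,54] → █  [on edge]
    (6,1)@(13, 3): e=[66,4,38] → █
    (7,1)@(15, 3): e=[78,8,22] → █
    (8,1)@(17, 3): e=[90,12,6] → █
    (9,1)@(19, 3): e=[102,16,-10] → ·
    (3,2)@(7, 5): e=[6,20,82] → █
    (4,2)@(9, 5): e=[18,24,66] → █
    (9,2)@(19, 5): e=[78,44,-14] → ·
    (3,3)@(7, 7): e=[-18,48,78] → ·
    (4,3)@(9, 7): e=[-6,52,62] → ·
    (5,3)@(11, 7): e=[6,56,46] → █
    (8,3)@(17, 7): e=[42,68,-2] → ·
  covered (14 px):
    · · · · · · · · · ·
    · · · · · █ █ █ █ ·
    · · · █ █ █ █ █ █ ·
    · · · · · █ █ █ · ·
    · · · · · · · █ · ·
T1:
  2·area = 44  (B↔C swapped to make it positive)
  edge (14, 6)→(0, 8): d=(-14,2) right/bottom  bias=-1
  edge (0, 8)→(6, 4): d=(6,-4) top-left  bias=+0
  edge (6, 4)→(14, 6): d=(8,2) right/bottom  bias=-1
    (2,2)@(5, 5): e=[32,2,10] → █
    (3,2)@(7, 5): e=[28,10,6] → █
    (4,2)@(9, 5): e=[24,18,2] → █
    (5,2)@(11, 5): e=[20,26,-2] → ·
    (1,3)@(3, 7): e=[8,6,30] → █
    (3,3)@(7, 7): e=[0,22,22] → ·  [on edge]
    (4,3)@(9, 7): e=[-4,30,18] → ·
    (1,4)@(3, 9): e=[-20,18,46] → ·
    (2,4)@(5, 9): e=[-24,26,42] → ·
  covered (5 px):
    · · · · · · · · · ·
    · · · · · · · · · ·
    · · █ █ █ · · · · ·
    · █ █ · · · · · · ·
    · · · · · · · · · ·

Result: [[5,1],[6,1],[7,1],[8,1],[3,2],[4,2],[5,2],[6,2],[7,2],[8,2],[5,3],[6,3],[7,3],[7,4]]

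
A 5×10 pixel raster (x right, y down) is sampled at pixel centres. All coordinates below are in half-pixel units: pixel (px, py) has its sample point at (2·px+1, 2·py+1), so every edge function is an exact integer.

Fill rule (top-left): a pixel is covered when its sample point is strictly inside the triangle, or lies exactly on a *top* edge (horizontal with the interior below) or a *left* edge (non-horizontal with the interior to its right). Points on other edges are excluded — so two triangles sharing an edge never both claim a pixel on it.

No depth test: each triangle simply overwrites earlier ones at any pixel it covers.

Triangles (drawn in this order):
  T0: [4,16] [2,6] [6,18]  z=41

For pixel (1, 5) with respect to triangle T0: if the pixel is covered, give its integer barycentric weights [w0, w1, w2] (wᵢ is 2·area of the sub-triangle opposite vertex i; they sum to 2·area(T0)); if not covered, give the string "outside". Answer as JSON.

T0:
  2·area = 16
  edge (4, 16)→(2, 6): d=(-2,-10) top-left  bias=+0
  edge (2, 6)→(6, 18): d=(4,12) right/bottom  bias=-1
  edge (6, 18)→(4, 16): d=(-2,-2) top-left  bias=+0
    (0,0)@(1, 1): e=[0,-8,24] → .  [on edge]
    (0,1)@(1, 3): e=[-4,0,20] → .  [on edge]
    (1,4)@(3, 9): e=[4,0,12] → .  [on edge]
    (1,5)@(3, 11): e=[0,8,8] → X  [on edge]
    (2,5)@(5, 11): e=[20,-16,12] → .
    (0,6)@(1, 13): e=[-24,40,0] → .  [on edge]
    (1,6)@(3, 13): e=[-4,16,4] → .
    (1,7)@(3, 15): e=[-8,24,0] → .  [on edge]
    (2,7)@(5, 15): e=[12,0,4] → .  [on edge]
    (2,8)@(5, 17): e=[8,8,0] → X  [on edge]
    (3,8)@(7, 17): e=[28,-16,4] → .
    (2,9)@(5, 19): e=[4,16,-4] → .
    (3,9)@(7, 19): e=[24,-8,0] → .  [on edge]
  covered (2 px):
    . . . . .
    . . . . .
    . . . . .
    . . . . .
    . . . . .
    . X . . .
    . . . . .
    . . . . .
    . . X . .
    . . . . .

Result: [8,8,0]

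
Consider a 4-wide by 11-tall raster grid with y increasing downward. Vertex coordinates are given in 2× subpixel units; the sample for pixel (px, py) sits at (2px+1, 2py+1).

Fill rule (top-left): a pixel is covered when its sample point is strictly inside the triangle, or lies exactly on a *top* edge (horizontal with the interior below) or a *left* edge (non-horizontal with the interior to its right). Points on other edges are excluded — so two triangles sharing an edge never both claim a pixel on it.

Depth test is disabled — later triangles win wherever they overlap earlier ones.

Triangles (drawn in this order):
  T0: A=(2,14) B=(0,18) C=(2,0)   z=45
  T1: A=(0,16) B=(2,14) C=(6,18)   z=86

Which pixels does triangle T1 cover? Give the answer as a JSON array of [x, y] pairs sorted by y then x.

T0:
  2·area = 28
  edge (2, 14)→(0, 18): d=(-2,4) right/bottom  bias=-1
  edge (0, 18)→(2, 0): d=(2,-18) top-left  bias=+0
  edge (2, 0)→(2, 14): d=(0,14) right/bottom  bias=-1
    (0,4)@(1, 9): e=[14,0,14] → X  [on edge]
    (1,4)@(3, 9): e=[6,36,-14] → .
    (0,5)@(1, 11): e=[10,4,14] → X
    (1,5)@(3, 11): e=[2,40,-14] → .
    (0,6)@(1, 13): e=[6,8,14] → X
    (1,6)@(3, 13): e=[-2,44,-14] → .
    (0,7)@(1, 15): e=[2,12,14] → X
    (1,7)@(3, 15): e=[-6,48,-14] → .
    (0,8)@(1, 17): e=[-2,16,14] → .
  covered (4 px):
    . . . .
    . . . .
    . . . .
    . . . .
    X . . .
    X . . .
    X . . .
    X . . .
    . . . .
    . . . .
    . . . .
T1:
  2·area = 16
  edge (0, 16)→(2, 14): d=(2,-2) top-left  bias=+0
  edge (2, 14)→(6, 18): d=(4,4) right/bottom  bias=-1
  edge (6, 18)→(0, 16): d=(-6,-2) top-left  bias=+0
    (3,4)@(7, 9): e=[0,-40,56] → .  [on edge]
    (2,5)@(5, 11): e=[0,-24,40] → .  [on edge]
    (0,6)@(1, 13): e=[-4,0,20] → .  [on edge]
    (1,6)@(3, 13): e=[0,-8,24] → .  [on edge]
    (0,7)@(1, 15): e=[0,8,8] → X  [on edge]
    (1,7)@(3, 15): e=[4,0,12] → .  [on edge]
    (0,8)@(1, 17): e=[4,16,-4] → .
    (1,8)@(3, 17): e=[8,8,0] → X  [on edge]
    (2,8)@(5, 17): e=[12,0,4] → .  [on edge]
    (1,9)@(3, 19): e=[12,16,-12] → .
    (3,9)@(7, 19): e=[20,0,-4] → .  [on edge]
  covered (2 px):
    . . . .
    . . . .
    . . . .
    . . . .
    . . . .
    . . . .
    . . . .
    X . . .
    . X . .
    . . . .
    . . . .

Result: [[0,7],[1,8]]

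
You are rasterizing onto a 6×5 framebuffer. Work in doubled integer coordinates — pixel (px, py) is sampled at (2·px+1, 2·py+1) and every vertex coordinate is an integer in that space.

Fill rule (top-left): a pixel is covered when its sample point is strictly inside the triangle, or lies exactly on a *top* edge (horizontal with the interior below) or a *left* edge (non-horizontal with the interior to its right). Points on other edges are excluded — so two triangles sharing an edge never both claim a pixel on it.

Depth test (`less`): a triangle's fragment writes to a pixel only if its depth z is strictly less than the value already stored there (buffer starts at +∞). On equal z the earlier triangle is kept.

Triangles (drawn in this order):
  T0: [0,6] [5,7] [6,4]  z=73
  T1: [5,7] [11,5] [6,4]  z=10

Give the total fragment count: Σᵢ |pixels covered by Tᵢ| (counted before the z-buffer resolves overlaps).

T0:
  2·area = 16  (B↔C swapped to make it positive)
  edge (0, 6)→(6, 4): d=(6,-2) top-left  bias=+0
  edge (6, 4)→(5, 7): d=(-1,3) right/bottom  bias=-1
  edge (5, 7)→(0, 6): d=(-5,-1) top-left  bias=+0
    (3,0)@(7, 1): e=[-16,0,32] → ·  [on edge]
    (4,1)@(9, 3): e=[0,-8,24] → ·  [on edge]
    (1,2)@(3, 5): e=[0,8,8] → #  [on edge]
    (2,2)@(5, 5): e=[4,2,10] → #
    (3,2)@(7, 5): e=[8,-4,12] → ·
    (1,3)@(3, 7): e=[12,6,-2] → ·
    (2,3)@(5, 7): e=[16,0,0] → ·  [on edge]
  covered (2 px):
    · · · · · ·
    · · · · · ·
    · # # · · ·
    · · · · · ·
    · · · · · ·
T1:
  2·area = 16  (B↔C swapped to make it positive)
  edge (5, 7)→(6, 4): d=(1,-3) top-left  bias=+0
  edge (6, 4)→(11, 5): d=(5,1) right/bottom  bias=-1
  edge (11, 5)→(5, 7): d=(-6,2) right/bottom  bias=-1
    (3,0)@(7, 1): e=[0,-16,32] → ·  [on edge]
    (0,1)@(1, 3): e=[-16,0,32] → ·  [on edge]
    (3,2)@(7, 5): e=[4,4,8] → #
    (4,2)@(9, 5): e=[10,2,4] → #
    (5,2)@(11, 5): e=[16,0,0] → ·  [on edge]
    (2,3)@(5, 7): e=[0,16,0] → ·  [on edge]
    (3,3)@(7, 7): e=[6,14,-4] → ·
    (4,3)@(9, 7): e=[12,12,-8] → ·
  covered (2 px):
    · · · · · ·
    · · · · · ·
    · · · # # ·
    · · · · · ·
    · · · · · ·

Result: 4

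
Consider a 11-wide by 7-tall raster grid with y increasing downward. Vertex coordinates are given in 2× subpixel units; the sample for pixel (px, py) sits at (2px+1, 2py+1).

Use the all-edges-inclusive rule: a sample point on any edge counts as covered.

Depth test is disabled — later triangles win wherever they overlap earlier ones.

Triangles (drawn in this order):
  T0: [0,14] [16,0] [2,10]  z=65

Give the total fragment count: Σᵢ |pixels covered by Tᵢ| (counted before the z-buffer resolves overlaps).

T0:
  2·area = 36  (B↔C swapped to make it positive)
  edge (0, 14)→(2, 10): d=(2,-4) inclusive
  edge (2, 10)→(16, 0): d=(14,-10) inclusive
  edge (16, 0)→(0, 14): d=(-16,14) inclusive
    (4,2)@(9, 5): e=[18,0,18] → #  [on edge]
    (5,2)@(11, 5): e=[26,20,-10] → ·
    (3,3)@(7, 7): e=[14,8,14] → #
    (4,3)@(9, 7): e=[22,28,-14] → ·
    (2,4)@(5, 9): e=[10,16,10] → #
    (3,4)@(7, 9): e=[18,36,-18] → ·
    (1,5)@(3, 11): e=[6,24,6] → #
    (2,5)@(5, 11): e=[14,44,-22] → ·
    (0,6)@(1, 13): e=[2,32,2] → #
    (1,6)@(3, 13): e=[10,52,-26] → ·
  covered (5 px):
    · · · · · · · · · · ·
    · · · · · · · · · · ·
    · · · · # · · · · · ·
    · · · # · · · · · · ·
    · · # · · · · · · · ·
    · # · · · · · · · · ·
    # · · · · · · · · · ·

Final: 5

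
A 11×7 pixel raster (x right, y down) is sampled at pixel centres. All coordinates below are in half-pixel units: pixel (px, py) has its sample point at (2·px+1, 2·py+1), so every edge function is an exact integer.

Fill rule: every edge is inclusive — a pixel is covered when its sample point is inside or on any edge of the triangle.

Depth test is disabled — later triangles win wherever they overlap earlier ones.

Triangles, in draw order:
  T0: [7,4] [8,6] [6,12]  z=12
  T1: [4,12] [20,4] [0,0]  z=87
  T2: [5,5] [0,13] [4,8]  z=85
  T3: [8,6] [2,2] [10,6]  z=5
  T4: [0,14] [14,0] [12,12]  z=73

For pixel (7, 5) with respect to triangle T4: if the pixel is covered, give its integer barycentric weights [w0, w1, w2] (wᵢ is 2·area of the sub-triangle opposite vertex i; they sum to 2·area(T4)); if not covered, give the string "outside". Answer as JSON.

T0:
  2·area = 10
  edge (7, 4)→(8, 6): d=(1,2) inclusive
  edge (8, 6)→(6, 12): d=(-2,6) inclusive
  edge (6, 12)→(7, 4): d=(1,-8) inclusive
    (4,1)@(9, 3): e=[-5,0,15] → ·  [on edge]
    (3,2)@(7, 5): e=[1,8,1] → █
    (4,2)@(9, 5): e=[-3,-4,17] → ·
    (3,3)@(7, 7): e=[3,4,3] → █
    (4,3)@(9, 7): e=[-1,-8,19] → ·
    (3,4)@(7, 9): e=[5,0,5] → █  [on edge]
    (4,4)@(9, 9): e=[1,-12,21] → ·
    (3,5)@(7, 11): e=[7,-4,7] → ·
  covered (3 px):
    · · · · · · · · · · ·
    · · · · · · · · · · ·
    · · · █ · · · · · · ·
    · · · █ · · · · · · ·
    · · · █ · · · · · · ·
    · · · · · · · · · · ·
    · · · · · · · · · · ·
T1:
  2·area = 224  (B↔C swapped to make it positive)
  edge (4, 12)→(0, 0): d=(-4,-12) inclusive
  edge (0, 0)→(20, 4): d=(20,4) inclusive
  edge (20, 4)→(4, 12): d=(-16,8) inclusive
    (0,0)@(1, 1): e=[8,16,200] → █
    (1,0)@(3, 1): e=[32,8,184] → █
    (2,0)@(5, 1): e=[56,0,168] → █  [on edge]
    (3,0)@(7, 1): e=[80,-8,152] → ·
    (0,1)@(1, 3): e=[0,56,168] → █  [on edge]
    (3,1)@(7, 3): e=[72,32,120] → █
    (4,1)@(9, 3): e=[96,24,104] → █
    (5,1)@(11, 3): e=[120,16,88] → █
    (6,1)@(13, 3): e=[144,8,72] → █
    (7,1)@(15, 3): e=[168,0,56] → █  [on edge]
    (8,1)@(17, 3): e=[192,-8,40] → ·
    (0,2)@(1, 5): e=[-8,96,136] → ·
    (1,4)@(3, 9): e=[0,168,56] → █  [on edge]
  covered (30 px):
    █ █ █ · · · · · · · ·
    █ █ █ █ █ █ █ █ · · ·
    · █ █ █ █ █ █ █ █ · ·
    · █ █ █ █ █ █ · · · ·
    · █ █ █ █ · · · · · ·
    · · █ · · · · · · · ·
    · · · · · · · · · · ·
T2:
  2·area = 7  (B↔C swapped to make it positive)
  edge (5, 5)→(4, 8): d=(-1,3) inclusive
  edge (4, 8)→(0, 13): d=(-4,5) inclusive
  edge (0, 13)→(5, 5): d=(5,-8) inclusive
    (2,2)@(5, 5): e=[0,7,0] → █  [on edge]
    (3,2)@(7, 5): e=[-6,-3,16] → ·
    (2,3)@(5, 7): e=[-2,-1,10] → ·
    (1,4)@(3, 9): e=[2,1,4] → █
    (2,4)@(5, 9): e=[-4,-9,20] → ·
    (1,5)@(3, 11): e=[0,-7,14] → ·  [on edge]
  covered (2 px):
    · · · · · · · · · · ·
    · · · · · · · · · · ·
    · · █ · · · · · · · ·
    · · · · · · · · · · ·
    · █ · · · · · · · · ·
    · · · · · · · · · · ·
    · · · · · · · · · · ·
T3:
  2·area = 8
  edge (8, 6)→(2, 2): d=(-6,-4) inclusive
  edge (2, 2)→(10, 6): d=(8,4) inclusive
  edge (10, 6)→(8, 6): d=(-2,0) inclusive
    (3,2)@(7, 5): e=[2,4,2] → █
    (4,2)@(9, 5): e=[10,-4,2] → ·
    (3,3)@(7, 7): e=[-10,20,-2] → ·
  covered (1 px):
    · · · · · · · · · · ·
    · · · · · · · · · · ·
    · · · █ · · · · · · ·
    · · · · · · · · · · ·
    · · · · · · · · · · ·
    · · · · · · · · · · ·
    · · · · · · · · · · ·
T4:
  2·area = 140
  edge (0, 14)→(14, 0): d=(14,-14) inclusive
  edge (14, 0)→(12, 12): d=(-2,12) inclusive
  edge (12, 12)→(0, 14): d=(-12,2) inclusive
    (6,0)@(13, 1): e=[0,10,130] → █  [on edge]
    (7,0)@(15, 1): e=[28,-14,126] → ·
    (5,1)@(11, 3): e=[0,30,110] → █  [on edge]
    (7,1)@(15, 3): e=[56,-18,102] → ·
    (4,2)@(9, 5): e=[0,50,90] → █  [on edge]
    (7,2)@(15, 5): e=[84,-22,78] → ·
    (3,3)@(7, 7): e=[0,70,70] → █  [on edge]
    (6,3)@(13, 7): e=[84,-2,58] → ·
    (2,4)@(5, 9): e=[0,90,50] → █  [on edge]
    (6,4)@(13, 9): e=[112,-6,34] → ·
    (1,5)@(3, 11): e=[0,110,30] → █  [on edge]
    (6,5)@(13, 11): e=[140,-10,10] → ·
    (0,6)@(1, 13): e=[0,130,10] → █  [on edge]
  covered (21 px):
    · · · · · · █ · · · ·
    · · · · · █ █ · · · ·
    · · · · █ █ █ · · · ·
    · · · █ █ █ · · · · ·
    · · █ █ █ █ · · · · ·
    · █ █ █ █ █ · · · · ·
    █ █ █ · · · · · · · ·

Answer: "outside"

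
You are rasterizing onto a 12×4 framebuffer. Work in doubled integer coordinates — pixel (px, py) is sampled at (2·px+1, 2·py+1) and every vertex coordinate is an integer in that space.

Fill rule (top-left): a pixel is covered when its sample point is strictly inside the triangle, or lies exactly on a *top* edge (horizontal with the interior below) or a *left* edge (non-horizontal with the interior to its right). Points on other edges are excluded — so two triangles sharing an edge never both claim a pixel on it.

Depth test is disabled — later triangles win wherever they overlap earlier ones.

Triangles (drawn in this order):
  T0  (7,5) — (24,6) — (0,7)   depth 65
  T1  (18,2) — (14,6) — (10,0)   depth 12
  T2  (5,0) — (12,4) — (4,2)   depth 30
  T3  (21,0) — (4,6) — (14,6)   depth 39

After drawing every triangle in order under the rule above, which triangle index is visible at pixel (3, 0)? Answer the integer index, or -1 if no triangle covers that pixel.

T0:
  2·area = 41
  edge (7, 5)→(24, 6): d=(17,1) right/bottom  bias=-1
  edge (24, 6)→(0, 7): d=(-24,1) right/bottom  bias=-1
  edge (0, 7)→(7, 5): d=(7,-2) top-left  bias=+0
    (10,0)@(21, 1): e=[-82,123,0] → .  [on edge]
    (3,2)@(7, 5): e=[0,41,0] → .  [on edge]
  covered (0 px):
    . . . . . . . . . . . .
    . . . . . . . . . . . .
    . . . . . . . . . . . .
    . . . . . . . . . . . .
T1:
  2·area = 40
  edge (18, 2)→(14, 6): d=(-4,4) right/bottom  bias=-1
  edge (14, 6)→(10, 0): d=(-4,-6) top-left  bias=+0
  edge (10, 0)→(18, 2): d=(8,2) right/bottom  bias=-1
    (5,0)@(11, 1): e=[32,2,6] → X
    (6,0)@(13, 1): e=[24,14,2] → X
    (7,0)@(15, 1): e=[16,26,-2] → .
    (9,0)@(19, 1): e=[0,50,-10] → .  [on edge]
    (5,1)@(11, 3): e=[24,-6,22] → .
    (6,1)@(13, 3): e=[16,6,18] → X
    (7,1)@(15, 3): e=[8,18,14] → X
    (8,1)@(17, 3): e=[0,30,10] → .  [on edge]
    (6,2)@(13, 5): e=[8,-2,34] → .
    (7,2)@(15, 5): e=[0,10,30] → .  [on edge]
    (6,3)@(13, 7): e=[0,-10,50] → .  [on edge]
  covered (4 px):
    . . . . . X X . . . . .
    . . . . . . X X . . . .
    . . . . . . . . . . . .
    . . . . . . . . . . . .
T2:
  2·area = 18
  edge (5, 0)→(12, 4): d=(7,4) right/bottom  bias=-1
  edge (12, 4)→(4, 2): d=(-8,-2) top-left  bias=+0
  edge (4, 2)→(5, 0): d=(1,-2) top-left  bias=+0
    (2,0)@(5, 1): e=[7,10,1] → X
    (3,0)@(7, 1): e=[-1,14,5] → .
    (2,1)@(5, 3): e=[21,-6,3] → .
    (4,1)@(9, 3): e=[5,2,11] → X
    (5,1)@(11, 3): e=[-3,6,15] → .
    (4,2)@(9, 5): e=[19,-14,13] → .
  covered (2 px):
    . . X . . . . . . . . .
    . . . . X . . . . . . .
    . . . . . . . . . . . .
    . . . . . . . . . . . .
T3:
  2·area = 60  (B↔C swapped to make it positive)
  edge (21, 0)→(14, 6): d=(-7,6) right/bottom  bias=-1
  edge (14, 6)→(4, 6): d=(-10,0) right/bottom  bias=-1
  edge (4, 6)→(21, 0): d=(17,-6) top-left  bias=+0
    (9,0)@(19, 1): e=[5,50,5] → X
    (10,0)@(21, 1): e=[-7,50,17] → .
    (6,1)@(13, 3): e=[27,30,3] → X
    (7,1)@(15, 3): e=[15,30,15] → X
    (8,1)@(17, 3): e=[3,30,27] → X
    (9,1)@(19, 3): e=[-9,30,39] → .
    (3,2)@(7, 5): e=[49,10,1] → X
    (4,2)@(9, 5): e=[37,10,13] → X
    (5,2)@(11, 5): e=[25,10,25] → X
    (8,2)@(17, 5): e=[-11,10,61] → .
    (3,3)@(7, 7): e=[35,-10,35] → .
    (4,3)@(9, 7): e=[23,-10,47] → .
  covered (9 px):
    . . . . . . . . . X . .
    . . . . . . X X X . . .
    . . . X X X X X . . . .
    . . . . . . . . . . . .

Z-buffer (winner per pixel, '.' = empty):
  . . 2 . . 1 1 . . 3 . .
  . . . . 2 . 3 3 3 . . .
  . . . 3 3 3 3 3 . . . .
  . . . . . . . . . . . .

Final: -1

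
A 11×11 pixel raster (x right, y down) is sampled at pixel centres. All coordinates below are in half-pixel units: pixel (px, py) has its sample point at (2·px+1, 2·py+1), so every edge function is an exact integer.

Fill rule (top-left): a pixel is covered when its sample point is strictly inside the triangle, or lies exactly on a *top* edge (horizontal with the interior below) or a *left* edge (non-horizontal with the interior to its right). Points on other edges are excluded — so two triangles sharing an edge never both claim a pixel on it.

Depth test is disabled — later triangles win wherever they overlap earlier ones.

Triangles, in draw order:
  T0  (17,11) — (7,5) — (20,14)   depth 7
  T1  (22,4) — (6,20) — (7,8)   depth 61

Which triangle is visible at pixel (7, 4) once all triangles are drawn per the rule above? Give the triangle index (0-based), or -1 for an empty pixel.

T0:
  2·area = 12  (B↔C swapped to make it positive)
  edge (17, 11)→(20, 14): d=(3,3) right/bottom  bias=-1
  edge (20, 14)→(7, 5): d=(-13,-9) top-left  bias=+0
  edge (7, 5)→(17, 11): d=(10,6) right/bottom  bias=-1
    (3,0)@(7, 1): e=[0,52,-40] → .  [on edge]
    (4,1)@(9, 3): e=[0,44,-32] → .  [on edge]
    (3,2)@(7, 5): e=[12,0,0] → .  [on edge]
    (5,2)@(11, 5): e=[0,36,-24] → .  [on edge]
    (6,3)@(13, 7): e=[0,28,-16] → .  [on edge]
    (6,4)@(13, 9): e=[6,2,4] → X
    (7,4)@(15, 9): e=[0,20,-8] → .  [on edge]
    (6,5)@(13, 11): e=[12,-24,24] → .
    (8,5)@(17, 11): e=[0,12,0] → .  [on edge]
    (9,6)@(19, 13): e=[0,4,8] → .  [on edge]
    (10,7)@(21, 15): e=[0,-4,16] → .  [on edge]
  covered (1 px):
    . . . . . . . . . . .
    . . . . . . . . . . .
    . . . . . . . . . . .
    . . . . . . . . . . .
    . . . . . . X . . . .
    . . . . . . . . . . .
    . . . . . . . . . . .
    . . . . . . . . . . .
    . . . . . . . . . . .
    . . . . . . . . . . .
    . . . . . . . . . . .
T1:
  2·area = 176
  edge (22, 4)→(6, 20): d=(-16,16) right/bottom  bias=-1
  edge (6, 20)→(7, 8): d=(1,-12) top-left  bias=+0
  edge (7, 8)→(22, 4): d=(15,-4) top-left  bias=+0
    (9,2)@(19, 5): e=[32,141,3] → X
    (10,2)@(21, 5): e=[0,165,11] → .  [on edge]
    (5,3)@(11, 7): e=[128,47,1] → X
    (6,3)@(13, 7): e=[96,71,9] → X
    (7,3)@(15, 7): e=[64,95,17] → X
    (8,3)@(17, 7): e=[32,119,25] → X
    (9,3)@(19, 7): e=[0,143,33] → .  [on edge]
    (3,4)@(7, 9): e=[160,1,15] → X
    (4,4)@(9, 9): e=[128,25,23] → X
    (8,4)@(17, 9): e=[0,121,55] → .  [on edge]
    (3,5)@(7, 11): e=[128,3,45] → X
    (7,5)@(15, 11): e=[0,99,77] → .  [on edge]
    (6,6)@(13, 13): e=[0,77,99] → .  [on edge]
    (5,7)@(11, 15): e=[0,55,121] → .  [on edge]
    (4,8)@(9, 17): e=[0,33,143] → .  [on edge]
    (3,9)@(7, 19): e=[0,11,165] → .  [on edge]
    (2,10)@(5, 21): e=[0,-11,187] → .  [on edge]
  covered (20 px):
    . . . . . . . . . . .
    . . . . . . . . . . .
    . . . . . . . . . X .
    . . . . . X X X X . .
    . . . X X X X X . . .
    . . . X X X X . . . .
    . . . X X X . . . . .
    . . . X X . . . . . .
    . . . X . . . . . . .
    . . . . . . . . . . .
    . . . . . . . . . . .

Z-buffer (winner per pixel, '.' = empty):
  . . . . . . . . . . .
  . . . . . . . . . . .
  . . . . . . . . . 1 .
  . . . . . 1 1 1 1 . .
  . . . 1 1 1 1 1 . . .
  . . . 1 1 1 1 . . . .
  . . . 1 1 1 . . . . .
  . . . 1 1 . . . . . .
  . . . 1 . . . . . . .
  . . . . . . . . . . .
  . . . . . . . . . . .

Final: 1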